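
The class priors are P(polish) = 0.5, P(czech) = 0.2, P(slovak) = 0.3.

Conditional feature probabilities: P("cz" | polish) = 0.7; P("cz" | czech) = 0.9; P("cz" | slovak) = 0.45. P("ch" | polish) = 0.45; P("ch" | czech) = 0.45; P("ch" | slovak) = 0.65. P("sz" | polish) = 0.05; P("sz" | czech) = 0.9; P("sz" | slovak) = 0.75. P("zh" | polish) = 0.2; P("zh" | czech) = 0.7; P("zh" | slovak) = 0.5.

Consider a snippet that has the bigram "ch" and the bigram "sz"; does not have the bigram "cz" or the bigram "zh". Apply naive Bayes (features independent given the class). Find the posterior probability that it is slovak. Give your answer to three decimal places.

polish: 0.5 × (1−0.7) × 0.45 × 0.05 × (1−0.2) = 0.0027
czech: 0.2 × (1−0.9) × 0.45 × 0.9 × (1−0.7) = 0.00243
slovak: 0.3 × (1−0.45) × 0.65 × 0.75 × (1−0.5) = 0.04021875
P(slovak | x) = 0.04021875 / 0.04534875 ≈ 0.887

0.887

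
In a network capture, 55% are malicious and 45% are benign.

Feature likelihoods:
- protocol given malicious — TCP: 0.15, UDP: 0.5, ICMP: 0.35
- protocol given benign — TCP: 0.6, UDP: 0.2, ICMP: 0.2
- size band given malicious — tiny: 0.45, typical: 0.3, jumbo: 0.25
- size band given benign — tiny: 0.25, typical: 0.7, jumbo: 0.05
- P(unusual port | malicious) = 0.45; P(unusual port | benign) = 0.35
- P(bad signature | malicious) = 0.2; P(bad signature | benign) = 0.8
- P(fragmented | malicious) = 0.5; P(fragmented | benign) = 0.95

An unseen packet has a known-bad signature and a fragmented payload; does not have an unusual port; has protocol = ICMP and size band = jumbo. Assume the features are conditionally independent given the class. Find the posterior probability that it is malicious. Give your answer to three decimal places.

0.544

malicious: 0.55 × 0.35 × 0.25 × (1−0.45) × 0.2 × 0.5 = 0.002646875
benign: 0.45 × 0.2 × 0.05 × (1−0.35) × 0.8 × 0.95 = 0.002223
P(malicious | x) = 0.002646875 / 0.004869875 ≈ 0.544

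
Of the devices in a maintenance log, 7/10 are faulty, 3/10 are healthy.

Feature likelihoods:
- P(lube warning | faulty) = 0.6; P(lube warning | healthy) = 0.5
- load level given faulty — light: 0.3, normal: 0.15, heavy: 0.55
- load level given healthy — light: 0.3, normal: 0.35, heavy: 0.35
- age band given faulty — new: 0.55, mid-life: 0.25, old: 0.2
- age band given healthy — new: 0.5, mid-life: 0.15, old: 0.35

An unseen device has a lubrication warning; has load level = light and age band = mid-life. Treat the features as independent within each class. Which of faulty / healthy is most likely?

faulty: 0.7 × 0.6 × 0.3 × 0.25 = 0.0315
healthy: 0.3 × 0.5 × 0.3 × 0.15 = 0.00675
Highest score → faulty.

faulty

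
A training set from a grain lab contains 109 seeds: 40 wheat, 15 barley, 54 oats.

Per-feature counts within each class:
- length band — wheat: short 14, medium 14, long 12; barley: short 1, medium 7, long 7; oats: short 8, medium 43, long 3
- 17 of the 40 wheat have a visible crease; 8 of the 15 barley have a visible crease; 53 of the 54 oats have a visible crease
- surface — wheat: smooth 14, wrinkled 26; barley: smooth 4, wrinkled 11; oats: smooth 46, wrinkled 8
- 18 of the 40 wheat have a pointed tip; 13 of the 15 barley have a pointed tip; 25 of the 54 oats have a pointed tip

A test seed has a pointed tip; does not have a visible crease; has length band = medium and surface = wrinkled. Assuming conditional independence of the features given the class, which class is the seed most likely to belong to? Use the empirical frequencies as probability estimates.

wheat

wheat: (40/109) × (14/40) × (23/40) × (26/40) × (18/40) ≈ 0.0216021
barley: (15/109) × (7/15) × (7/15) × (11/15) × (13/15) ≈ 0.0190472
oats: (54/109) × (43/54) × (1/54) × (8/54) × (25/54) ≈ 0.000501061
Highest score → wheat.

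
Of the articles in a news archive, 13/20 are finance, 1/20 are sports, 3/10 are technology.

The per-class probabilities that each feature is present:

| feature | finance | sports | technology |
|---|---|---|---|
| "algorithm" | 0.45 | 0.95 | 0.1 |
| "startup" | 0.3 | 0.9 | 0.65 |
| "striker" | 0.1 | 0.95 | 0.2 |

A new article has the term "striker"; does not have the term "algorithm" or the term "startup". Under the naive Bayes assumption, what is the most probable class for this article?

finance: 0.65 × (1−0.45) × (1−0.3) × 0.1 = 0.025025
sports: 0.05 × (1−0.95) × (1−0.9) × 0.95 = 0.0002375
technology: 0.3 × (1−0.1) × (1−0.65) × 0.2 = 0.0189
Highest score → finance.

finance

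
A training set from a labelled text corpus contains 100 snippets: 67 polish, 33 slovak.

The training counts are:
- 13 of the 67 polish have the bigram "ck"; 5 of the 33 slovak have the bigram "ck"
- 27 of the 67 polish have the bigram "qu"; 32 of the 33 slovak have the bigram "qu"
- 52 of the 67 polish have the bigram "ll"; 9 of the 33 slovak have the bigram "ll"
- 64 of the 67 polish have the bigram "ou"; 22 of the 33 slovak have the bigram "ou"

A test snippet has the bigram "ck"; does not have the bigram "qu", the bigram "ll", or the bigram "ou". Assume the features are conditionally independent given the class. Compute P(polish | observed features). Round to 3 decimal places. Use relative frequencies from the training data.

polish: (67/100) × (13/67) × (40/67) × (15/67) × (3/67) ≈ 0.000778021
slovak: (33/100) × (5/33) × (1/33) × (24/33) × (11/33) ≈ 0.000367309
P(polish | x) = 0.000778021 / 0.00114533 ≈ 0.679

0.679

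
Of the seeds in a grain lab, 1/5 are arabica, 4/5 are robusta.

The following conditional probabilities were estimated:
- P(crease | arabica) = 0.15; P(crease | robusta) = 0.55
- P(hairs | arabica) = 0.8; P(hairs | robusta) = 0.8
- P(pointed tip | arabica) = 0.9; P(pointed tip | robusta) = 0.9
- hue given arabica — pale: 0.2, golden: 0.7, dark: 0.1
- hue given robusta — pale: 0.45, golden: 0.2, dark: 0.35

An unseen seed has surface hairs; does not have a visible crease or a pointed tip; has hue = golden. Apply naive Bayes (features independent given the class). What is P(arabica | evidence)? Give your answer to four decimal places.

arabica: 0.2 × (1−0.15) × 0.8 × (1−0.9) × 0.7 = 0.00952
robusta: 0.8 × (1−0.55) × 0.8 × (1−0.9) × 0.2 = 0.00576
P(arabica | x) = 0.00952 / 0.01528 ≈ 0.6230

0.6230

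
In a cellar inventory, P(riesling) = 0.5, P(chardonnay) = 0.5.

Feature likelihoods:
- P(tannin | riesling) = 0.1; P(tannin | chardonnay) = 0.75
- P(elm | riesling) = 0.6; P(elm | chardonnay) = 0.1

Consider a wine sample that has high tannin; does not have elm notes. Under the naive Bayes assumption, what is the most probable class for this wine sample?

riesling: 0.5 × 0.1 × (1−0.6) = 0.02
chardonnay: 0.5 × 0.75 × (1−0.1) = 0.3375
Highest score → chardonnay.

chardonnay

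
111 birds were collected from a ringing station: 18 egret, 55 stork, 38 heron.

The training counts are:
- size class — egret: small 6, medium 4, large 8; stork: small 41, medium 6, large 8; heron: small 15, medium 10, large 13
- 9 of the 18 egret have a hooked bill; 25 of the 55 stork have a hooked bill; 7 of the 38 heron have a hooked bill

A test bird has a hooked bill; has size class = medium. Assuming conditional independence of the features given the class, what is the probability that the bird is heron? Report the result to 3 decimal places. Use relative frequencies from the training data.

0.280

egret: (18/111) × (4/18) × (9/18) ≈ 0.018018
stork: (55/111) × (6/55) × (25/55) ≈ 0.02457
heron: (38/111) × (10/38) × (7/38) ≈ 0.0165955
P(heron | x) = 0.0165955 / 0.0591835 ≈ 0.280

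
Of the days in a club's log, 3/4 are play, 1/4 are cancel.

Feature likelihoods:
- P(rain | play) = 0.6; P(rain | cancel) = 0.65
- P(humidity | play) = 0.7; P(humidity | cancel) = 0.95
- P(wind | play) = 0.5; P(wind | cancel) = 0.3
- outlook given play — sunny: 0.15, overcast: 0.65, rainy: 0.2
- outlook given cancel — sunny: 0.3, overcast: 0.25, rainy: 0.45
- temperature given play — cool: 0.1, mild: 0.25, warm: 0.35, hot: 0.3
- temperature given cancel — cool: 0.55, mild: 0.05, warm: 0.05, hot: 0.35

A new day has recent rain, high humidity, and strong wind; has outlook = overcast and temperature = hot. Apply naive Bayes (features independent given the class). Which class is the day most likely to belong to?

play: 0.75 × 0.6 × 0.7 × 0.5 × 0.65 × 0.3 = 0.0307125
cancel: 0.25 × 0.65 × 0.95 × 0.3 × 0.25 × 0.35 = 0.00405234375
Highest score → play.

play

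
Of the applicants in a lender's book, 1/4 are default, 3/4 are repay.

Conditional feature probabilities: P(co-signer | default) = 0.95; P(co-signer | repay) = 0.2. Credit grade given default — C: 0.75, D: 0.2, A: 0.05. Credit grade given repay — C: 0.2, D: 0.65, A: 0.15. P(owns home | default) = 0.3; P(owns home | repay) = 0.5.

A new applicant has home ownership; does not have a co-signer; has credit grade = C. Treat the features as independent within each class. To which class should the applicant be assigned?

repay

default: 0.25 × (1−0.95) × 0.75 × 0.3 = 0.0028125
repay: 0.75 × (1−0.2) × 0.2 × 0.5 = 0.06
Highest score → repay.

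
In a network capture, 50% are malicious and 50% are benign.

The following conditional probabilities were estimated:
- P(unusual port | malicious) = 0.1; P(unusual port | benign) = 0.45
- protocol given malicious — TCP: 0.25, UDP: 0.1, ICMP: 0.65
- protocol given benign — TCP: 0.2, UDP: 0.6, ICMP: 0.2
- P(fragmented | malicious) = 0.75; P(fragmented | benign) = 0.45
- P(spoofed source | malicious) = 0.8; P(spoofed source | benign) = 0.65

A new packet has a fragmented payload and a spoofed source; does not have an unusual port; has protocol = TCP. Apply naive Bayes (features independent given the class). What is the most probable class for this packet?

malicious

malicious: 0.5 × (1−0.1) × 0.25 × 0.75 × 0.8 = 0.0675
benign: 0.5 × (1−0.45) × 0.2 × 0.45 × 0.65 = 0.0160875
Highest score → malicious.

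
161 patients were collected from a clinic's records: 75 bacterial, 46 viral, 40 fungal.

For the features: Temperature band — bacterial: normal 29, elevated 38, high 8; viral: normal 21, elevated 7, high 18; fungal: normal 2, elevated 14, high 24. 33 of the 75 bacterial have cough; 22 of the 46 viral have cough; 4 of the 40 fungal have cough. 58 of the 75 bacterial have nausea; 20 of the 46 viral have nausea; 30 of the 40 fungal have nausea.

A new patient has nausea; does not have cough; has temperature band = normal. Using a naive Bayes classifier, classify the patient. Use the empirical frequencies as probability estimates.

bacterial

bacterial: (75/161) × (29/75) × (42/75) × (58/75) ≈ 0.0780058
viral: (46/161) × (21/46) × (24/46) × (20/46) ≈ 0.0295882
fungal: (40/161) × (2/40) × (36/40) × (30/40) ≈ 0.00838509
Highest score → bacterial.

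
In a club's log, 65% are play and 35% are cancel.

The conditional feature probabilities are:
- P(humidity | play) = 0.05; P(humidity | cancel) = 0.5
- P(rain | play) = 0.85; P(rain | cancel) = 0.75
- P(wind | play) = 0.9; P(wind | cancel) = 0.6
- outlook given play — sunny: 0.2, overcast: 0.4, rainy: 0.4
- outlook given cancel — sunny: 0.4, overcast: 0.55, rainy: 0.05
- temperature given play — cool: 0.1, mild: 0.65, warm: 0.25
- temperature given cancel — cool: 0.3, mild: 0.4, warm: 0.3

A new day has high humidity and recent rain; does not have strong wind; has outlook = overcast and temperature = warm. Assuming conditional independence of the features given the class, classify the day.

cancel

play: 0.65 × 0.05 × 0.85 × (1−0.9) × 0.4 × 0.25 = 0.00027625
cancel: 0.35 × 0.5 × 0.75 × (1−0.6) × 0.55 × 0.3 = 0.0086625
Highest score → cancel.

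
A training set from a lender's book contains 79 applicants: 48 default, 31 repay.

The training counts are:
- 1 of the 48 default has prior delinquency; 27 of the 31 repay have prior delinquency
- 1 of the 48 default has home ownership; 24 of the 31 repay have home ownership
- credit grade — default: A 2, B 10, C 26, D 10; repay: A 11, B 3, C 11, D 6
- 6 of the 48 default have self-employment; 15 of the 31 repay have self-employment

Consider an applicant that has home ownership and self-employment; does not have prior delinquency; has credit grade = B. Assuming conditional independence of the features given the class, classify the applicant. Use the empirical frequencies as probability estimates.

repay

default: (48/79) × (47/48) × (1/48) × (10/48) × (6/48) ≈ 0.000322774
repay: (31/79) × (4/31) × (24/31) × (3/31) × (15/31) ≈ 0.00183557
Highest score → repay.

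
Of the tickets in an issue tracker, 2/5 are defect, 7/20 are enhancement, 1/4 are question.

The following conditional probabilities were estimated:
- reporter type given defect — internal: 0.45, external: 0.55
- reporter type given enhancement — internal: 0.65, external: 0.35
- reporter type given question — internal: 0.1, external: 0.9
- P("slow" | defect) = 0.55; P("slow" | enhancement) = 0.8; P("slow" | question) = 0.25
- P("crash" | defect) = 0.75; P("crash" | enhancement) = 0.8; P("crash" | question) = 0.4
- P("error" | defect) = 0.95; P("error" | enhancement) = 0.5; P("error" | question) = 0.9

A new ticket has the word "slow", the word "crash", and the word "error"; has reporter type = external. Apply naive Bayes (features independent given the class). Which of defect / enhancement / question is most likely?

defect

defect: 0.4 × 0.55 × 0.55 × 0.75 × 0.95 = 0.0862125
enhancement: 0.35 × 0.35 × 0.8 × 0.8 × 0.5 = 0.0392
question: 0.25 × 0.9 × 0.25 × 0.4 × 0.9 = 0.02025
Highest score → defect.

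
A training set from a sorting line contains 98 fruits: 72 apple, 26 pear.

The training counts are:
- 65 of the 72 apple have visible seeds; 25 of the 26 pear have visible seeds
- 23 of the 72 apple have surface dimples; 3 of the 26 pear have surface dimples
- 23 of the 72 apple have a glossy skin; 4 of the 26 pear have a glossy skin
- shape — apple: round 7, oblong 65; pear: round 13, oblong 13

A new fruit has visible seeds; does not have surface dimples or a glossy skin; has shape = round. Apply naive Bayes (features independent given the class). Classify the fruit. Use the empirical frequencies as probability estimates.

pear

apple: (72/98) × (65/72) × (49/72) × (49/72) × (7/72) ≈ 0.0298662
pear: (26/98) × (25/26) × (23/26) × (22/26) × (13/26) ≈ 0.0954746
Highest score → pear.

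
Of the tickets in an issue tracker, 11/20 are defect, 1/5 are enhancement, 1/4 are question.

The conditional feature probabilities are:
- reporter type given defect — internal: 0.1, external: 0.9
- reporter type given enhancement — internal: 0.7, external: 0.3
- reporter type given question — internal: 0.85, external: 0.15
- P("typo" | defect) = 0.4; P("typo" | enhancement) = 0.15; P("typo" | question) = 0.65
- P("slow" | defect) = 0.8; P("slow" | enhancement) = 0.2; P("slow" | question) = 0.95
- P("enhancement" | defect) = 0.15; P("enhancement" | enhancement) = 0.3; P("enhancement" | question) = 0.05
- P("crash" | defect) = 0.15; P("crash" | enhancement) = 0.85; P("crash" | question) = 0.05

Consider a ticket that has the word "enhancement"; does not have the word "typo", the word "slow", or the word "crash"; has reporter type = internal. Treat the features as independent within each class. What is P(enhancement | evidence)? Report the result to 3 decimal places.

0.808

defect: 0.55 × 0.1 × (1−0.4) × (1−0.8) × 0.15 × (1−0.15) = 0.0008415
enhancement: 0.2 × 0.7 × (1−0.15) × (1−0.2) × 0.3 × (1−0.85) = 0.004284
question: 0.25 × 0.85 × (1−0.65) × (1−0.95) × 0.05 × (1−0.05) = 0.000176640625
P(enhancement | x) = 0.004284 / 0.005302140625 ≈ 0.808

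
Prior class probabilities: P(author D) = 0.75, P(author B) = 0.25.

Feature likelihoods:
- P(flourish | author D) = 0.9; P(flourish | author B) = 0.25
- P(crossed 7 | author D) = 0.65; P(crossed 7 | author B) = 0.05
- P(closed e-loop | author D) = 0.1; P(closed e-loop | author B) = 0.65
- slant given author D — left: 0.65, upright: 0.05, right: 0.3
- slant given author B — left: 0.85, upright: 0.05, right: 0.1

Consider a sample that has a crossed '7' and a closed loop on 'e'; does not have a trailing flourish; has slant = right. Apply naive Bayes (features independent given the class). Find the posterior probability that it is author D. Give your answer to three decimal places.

author D: 0.75 × (1−0.9) × 0.65 × 0.1 × 0.3 = 0.0014625
author B: 0.25 × (1−0.25) × 0.05 × 0.65 × 0.1 = 0.000609375
P(author D | x) = 0.0014625 / 0.002071875 ≈ 0.706

0.706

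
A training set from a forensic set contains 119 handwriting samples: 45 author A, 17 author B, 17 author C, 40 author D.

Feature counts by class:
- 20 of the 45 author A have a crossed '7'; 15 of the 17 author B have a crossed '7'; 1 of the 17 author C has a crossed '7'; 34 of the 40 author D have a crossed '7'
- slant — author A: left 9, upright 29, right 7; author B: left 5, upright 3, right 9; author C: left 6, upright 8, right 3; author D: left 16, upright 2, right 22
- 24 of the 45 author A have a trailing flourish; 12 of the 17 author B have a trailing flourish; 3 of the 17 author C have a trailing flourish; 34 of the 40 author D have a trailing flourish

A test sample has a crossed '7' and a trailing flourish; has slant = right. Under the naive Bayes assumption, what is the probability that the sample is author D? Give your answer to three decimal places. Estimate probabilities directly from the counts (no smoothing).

author A: (45/119) × (20/45) × (7/45) × (24/45) ≈ 0.0139434
author B: (17/119) × (15/17) × (9/17) × (12/17) ≈ 0.0471053
author C: (17/119) × (1/17) × (3/17) × (3/17) ≈ 0.000261696
author D: (40/119) × (34/40) × (22/40) × (34/40) ≈ 0.133571
P(author D | x) = 0.133571 / 0.194881396 ≈ 0.685

0.685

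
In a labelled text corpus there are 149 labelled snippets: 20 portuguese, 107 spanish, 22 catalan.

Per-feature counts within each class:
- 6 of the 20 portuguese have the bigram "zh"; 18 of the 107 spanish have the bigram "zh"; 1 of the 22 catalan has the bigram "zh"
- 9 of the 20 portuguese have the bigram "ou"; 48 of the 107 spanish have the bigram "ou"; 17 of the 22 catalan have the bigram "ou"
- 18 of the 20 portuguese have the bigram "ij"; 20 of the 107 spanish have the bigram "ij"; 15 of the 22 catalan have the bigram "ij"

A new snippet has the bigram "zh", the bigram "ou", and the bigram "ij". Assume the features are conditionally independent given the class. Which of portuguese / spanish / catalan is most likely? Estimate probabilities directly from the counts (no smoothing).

portuguese: (20/149) × (6/20) × (9/20) × (18/20) ≈ 0.0163087
spanish: (107/149) × (18/107) × (48/107) × (20/107) ≈ 0.0101295
catalan: (22/149) × (1/22) × (17/22) × (15/22) ≈ 0.00353597
Highest score → portuguese.

portuguese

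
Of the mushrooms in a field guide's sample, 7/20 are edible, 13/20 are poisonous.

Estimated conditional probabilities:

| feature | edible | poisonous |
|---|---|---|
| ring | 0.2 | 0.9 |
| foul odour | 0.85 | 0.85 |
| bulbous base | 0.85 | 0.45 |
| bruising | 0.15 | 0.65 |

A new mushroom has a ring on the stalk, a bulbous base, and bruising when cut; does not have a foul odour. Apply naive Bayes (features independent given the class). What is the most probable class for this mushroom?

poisonous

edible: 0.35 × 0.2 × (1−0.85) × 0.85 × 0.15 = 0.00133875
poisonous: 0.65 × 0.9 × (1−0.85) × 0.45 × 0.65 = 0.025666875
Highest score → poisonous.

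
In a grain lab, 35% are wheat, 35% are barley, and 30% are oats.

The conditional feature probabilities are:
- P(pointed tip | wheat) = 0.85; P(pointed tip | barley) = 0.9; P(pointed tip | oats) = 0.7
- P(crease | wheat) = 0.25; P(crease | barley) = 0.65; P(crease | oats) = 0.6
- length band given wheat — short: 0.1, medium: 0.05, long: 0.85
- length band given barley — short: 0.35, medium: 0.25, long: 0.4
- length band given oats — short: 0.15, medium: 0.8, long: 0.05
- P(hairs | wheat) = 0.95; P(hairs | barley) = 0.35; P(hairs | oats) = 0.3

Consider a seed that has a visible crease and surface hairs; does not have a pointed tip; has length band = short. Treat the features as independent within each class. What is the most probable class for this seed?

wheat: 0.35 × (1−0.85) × 0.25 × 0.1 × 0.95 = 0.001246875
barley: 0.35 × (1−0.9) × 0.65 × 0.35 × 0.35 = 0.002786875
oats: 0.3 × (1−0.7) × 0.6 × 0.15 × 0.3 = 0.00243
Highest score → barley.

barley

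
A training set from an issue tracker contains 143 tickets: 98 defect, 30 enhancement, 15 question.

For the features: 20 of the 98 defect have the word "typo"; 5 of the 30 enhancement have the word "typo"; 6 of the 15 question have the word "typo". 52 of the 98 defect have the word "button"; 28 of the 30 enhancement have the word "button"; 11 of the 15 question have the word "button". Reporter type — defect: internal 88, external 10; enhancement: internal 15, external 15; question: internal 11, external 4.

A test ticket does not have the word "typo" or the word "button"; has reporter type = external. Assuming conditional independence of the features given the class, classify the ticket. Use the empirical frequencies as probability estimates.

defect

defect: (98/143) × (78/98) × (46/98) × (10/98) ≈ 0.0261255
enhancement: (30/143) × (25/30) × (2/30) × (15/30) ≈ 0.00582751
question: (15/143) × (9/15) × (4/15) × (4/15) ≈ 0.00447552
Highest score → defect.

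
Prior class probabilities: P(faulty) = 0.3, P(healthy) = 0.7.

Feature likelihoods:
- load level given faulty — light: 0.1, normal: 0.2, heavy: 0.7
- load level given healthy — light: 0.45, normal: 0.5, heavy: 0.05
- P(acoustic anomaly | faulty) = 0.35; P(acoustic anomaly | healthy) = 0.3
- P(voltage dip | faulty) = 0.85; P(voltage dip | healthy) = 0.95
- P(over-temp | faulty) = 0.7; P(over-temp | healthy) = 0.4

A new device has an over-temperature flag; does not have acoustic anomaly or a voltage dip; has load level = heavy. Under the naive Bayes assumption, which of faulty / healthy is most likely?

faulty

faulty: 0.3 × 0.7 × (1−0.35) × (1−0.85) × 0.7 = 0.0143325
healthy: 0.7 × 0.05 × (1−0.3) × (1−0.95) × 0.4 = 0.00049
Highest score → faulty.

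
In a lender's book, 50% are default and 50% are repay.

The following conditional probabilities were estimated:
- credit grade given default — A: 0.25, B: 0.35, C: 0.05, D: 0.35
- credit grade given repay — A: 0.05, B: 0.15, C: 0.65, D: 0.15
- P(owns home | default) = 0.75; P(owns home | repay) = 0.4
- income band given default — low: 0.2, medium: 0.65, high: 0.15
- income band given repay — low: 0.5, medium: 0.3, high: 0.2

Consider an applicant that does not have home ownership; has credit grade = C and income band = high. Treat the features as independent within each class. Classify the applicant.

repay

default: 0.5 × 0.05 × (1−0.75) × 0.15 = 0.0009375
repay: 0.5 × 0.65 × (1−0.4) × 0.2 = 0.039
Highest score → repay.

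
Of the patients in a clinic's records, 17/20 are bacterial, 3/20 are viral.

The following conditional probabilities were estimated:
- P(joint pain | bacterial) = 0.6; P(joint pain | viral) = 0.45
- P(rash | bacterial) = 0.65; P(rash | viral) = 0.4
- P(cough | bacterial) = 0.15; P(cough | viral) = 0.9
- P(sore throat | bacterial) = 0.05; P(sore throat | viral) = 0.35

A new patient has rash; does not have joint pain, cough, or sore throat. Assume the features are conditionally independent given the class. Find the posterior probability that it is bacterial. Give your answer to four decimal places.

0.9881

bacterial: 0.85 × (1−0.6) × 0.65 × (1−0.15) × (1−0.05) = 0.1784575
viral: 0.15 × (1−0.45) × 0.4 × (1−0.9) × (1−0.35) = 0.002145
P(bacterial | x) = 0.1784575 / 0.1806025 ≈ 0.9881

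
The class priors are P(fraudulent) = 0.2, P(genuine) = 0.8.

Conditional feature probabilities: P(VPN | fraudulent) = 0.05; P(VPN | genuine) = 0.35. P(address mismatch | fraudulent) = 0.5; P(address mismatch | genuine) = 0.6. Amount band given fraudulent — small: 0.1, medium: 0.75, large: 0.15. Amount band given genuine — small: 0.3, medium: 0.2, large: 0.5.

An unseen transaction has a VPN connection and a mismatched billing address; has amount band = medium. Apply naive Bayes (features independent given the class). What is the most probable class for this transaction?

fraudulent: 0.2 × 0.05 × 0.5 × 0.75 = 0.00375
genuine: 0.8 × 0.35 × 0.6 × 0.2 = 0.0336
Highest score → genuine.

genuine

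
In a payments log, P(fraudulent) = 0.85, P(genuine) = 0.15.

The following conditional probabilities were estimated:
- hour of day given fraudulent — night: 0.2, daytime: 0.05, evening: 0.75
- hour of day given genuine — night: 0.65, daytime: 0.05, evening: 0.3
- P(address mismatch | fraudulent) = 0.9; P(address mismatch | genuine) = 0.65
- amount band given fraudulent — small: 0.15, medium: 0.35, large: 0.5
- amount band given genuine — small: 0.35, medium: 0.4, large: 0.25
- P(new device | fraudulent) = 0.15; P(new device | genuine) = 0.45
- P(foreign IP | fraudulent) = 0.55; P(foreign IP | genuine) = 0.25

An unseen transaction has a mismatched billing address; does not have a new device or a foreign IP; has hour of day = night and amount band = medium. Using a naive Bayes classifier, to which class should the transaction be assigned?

fraudulent

fraudulent: 0.85 × 0.2 × 0.9 × 0.35 × (1−0.15) × (1−0.55) = 0.020482875
genuine: 0.15 × 0.65 × 0.65 × 0.4 × (1−0.45) × (1−0.25) = 0.010456875
Highest score → fraudulent.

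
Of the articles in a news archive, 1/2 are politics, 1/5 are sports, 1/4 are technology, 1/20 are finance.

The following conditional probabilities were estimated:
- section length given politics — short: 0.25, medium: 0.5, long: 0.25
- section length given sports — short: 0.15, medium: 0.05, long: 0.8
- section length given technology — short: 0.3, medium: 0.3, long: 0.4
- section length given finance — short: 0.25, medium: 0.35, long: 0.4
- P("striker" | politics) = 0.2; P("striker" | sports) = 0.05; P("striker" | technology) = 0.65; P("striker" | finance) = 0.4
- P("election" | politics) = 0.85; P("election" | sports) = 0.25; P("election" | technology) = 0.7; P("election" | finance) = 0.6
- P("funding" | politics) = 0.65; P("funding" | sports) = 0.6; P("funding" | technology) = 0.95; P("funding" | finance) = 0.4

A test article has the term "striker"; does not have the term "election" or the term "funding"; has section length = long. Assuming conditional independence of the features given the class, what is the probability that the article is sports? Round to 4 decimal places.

politics: 0.5 × 0.25 × 0.2 × (1−0.85) × (1−0.65) = 0.0013125
sports: 0.2 × 0.8 × 0.05 × (1−0.25) × (1−0.6) = 0.0024
technology: 0.25 × 0.4 × 0.65 × (1−0.7) × (1−0.95) = 0.000975
finance: 0.05 × 0.4 × 0.4 × (1−0.6) × (1−0.4) = 0.00192
P(sports | x) = 0.0024 / 0.0066075 ≈ 0.3632

0.3632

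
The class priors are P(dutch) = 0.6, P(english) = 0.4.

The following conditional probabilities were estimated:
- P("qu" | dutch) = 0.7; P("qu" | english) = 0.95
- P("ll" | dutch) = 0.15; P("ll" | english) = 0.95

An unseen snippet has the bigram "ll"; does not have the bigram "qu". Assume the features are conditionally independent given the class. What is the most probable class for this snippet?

dutch

dutch: 0.6 × (1−0.7) × 0.15 = 0.027
english: 0.4 × (1−0.95) × 0.95 = 0.019
Highest score → dutch.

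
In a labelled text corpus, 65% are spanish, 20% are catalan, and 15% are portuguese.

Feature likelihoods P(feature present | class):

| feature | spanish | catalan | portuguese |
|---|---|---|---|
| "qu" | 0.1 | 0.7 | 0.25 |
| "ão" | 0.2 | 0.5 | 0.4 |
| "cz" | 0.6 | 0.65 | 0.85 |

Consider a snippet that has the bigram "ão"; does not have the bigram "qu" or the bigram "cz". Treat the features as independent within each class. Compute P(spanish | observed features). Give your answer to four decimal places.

spanish: 0.65 × (1−0.1) × 0.2 × (1−0.6) = 0.0468
catalan: 0.2 × (1−0.7) × 0.5 × (1−0.65) = 0.0105
portuguese: 0.15 × (1−0.25) × 0.4 × (1−0.85) = 0.00675
P(spanish | x) = 0.0468 / 0.06405 ≈ 0.7307

0.7307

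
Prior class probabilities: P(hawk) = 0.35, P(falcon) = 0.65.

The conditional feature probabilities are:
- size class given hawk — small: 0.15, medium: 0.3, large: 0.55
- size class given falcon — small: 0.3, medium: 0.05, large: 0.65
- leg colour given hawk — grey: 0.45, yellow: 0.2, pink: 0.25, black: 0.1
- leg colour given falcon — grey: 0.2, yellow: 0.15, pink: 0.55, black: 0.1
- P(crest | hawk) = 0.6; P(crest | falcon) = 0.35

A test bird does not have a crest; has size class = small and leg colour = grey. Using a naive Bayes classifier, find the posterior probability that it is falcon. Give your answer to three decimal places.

hawk: 0.35 × 0.15 × 0.45 × (1−0.6) = 0.00945
falcon: 0.65 × 0.3 × 0.2 × (1−0.35) = 0.02535
P(falcon | x) = 0.02535 / 0.0348 ≈ 0.728

0.728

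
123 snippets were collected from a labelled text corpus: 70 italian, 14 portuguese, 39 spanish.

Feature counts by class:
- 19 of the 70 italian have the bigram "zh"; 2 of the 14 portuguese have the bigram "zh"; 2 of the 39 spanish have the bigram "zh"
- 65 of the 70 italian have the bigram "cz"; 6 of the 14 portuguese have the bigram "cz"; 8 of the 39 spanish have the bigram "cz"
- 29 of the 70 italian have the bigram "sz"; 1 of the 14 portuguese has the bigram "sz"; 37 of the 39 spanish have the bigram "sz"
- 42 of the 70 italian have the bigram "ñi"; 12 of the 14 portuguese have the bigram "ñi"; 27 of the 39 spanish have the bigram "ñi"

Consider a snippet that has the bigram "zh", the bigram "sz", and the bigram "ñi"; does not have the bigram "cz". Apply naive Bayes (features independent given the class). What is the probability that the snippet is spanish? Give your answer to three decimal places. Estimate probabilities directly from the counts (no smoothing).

0.719

italian: (70/123) × (19/70) × (5/70) × (29/70) × (42/70) ≈ 0.00274266
portuguese: (14/123) × (2/14) × (8/14) × (1/14) × (12/14) ≈ 0.000568869
spanish: (39/123) × (2/39) × (31/39) × (37/39) × (27/39) ≈ 0.00848903
P(spanish | x) = 0.00848903 / 0.011800559 ≈ 0.719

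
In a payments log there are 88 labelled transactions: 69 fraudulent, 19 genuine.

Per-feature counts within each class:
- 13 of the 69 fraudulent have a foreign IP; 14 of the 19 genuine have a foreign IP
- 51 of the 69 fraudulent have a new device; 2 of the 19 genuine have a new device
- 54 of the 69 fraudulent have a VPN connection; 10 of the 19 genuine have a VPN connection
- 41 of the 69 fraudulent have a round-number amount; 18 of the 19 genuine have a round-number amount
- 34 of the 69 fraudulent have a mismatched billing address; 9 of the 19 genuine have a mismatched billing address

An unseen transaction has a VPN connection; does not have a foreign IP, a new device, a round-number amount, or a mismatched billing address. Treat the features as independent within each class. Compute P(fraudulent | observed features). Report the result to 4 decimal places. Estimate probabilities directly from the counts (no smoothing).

fraudulent: (69/88) × (56/69) × (18/69) × (54/69) × (28/69) × (35/69) ≈ 0.0267425
genuine: (19/88) × (5/19) × (17/19) × (10/19) × (1/19) × (10/19) ≈ 0.000741177
P(fraudulent | x) = 0.0267425 / 0.027483677 ≈ 0.9730

0.9730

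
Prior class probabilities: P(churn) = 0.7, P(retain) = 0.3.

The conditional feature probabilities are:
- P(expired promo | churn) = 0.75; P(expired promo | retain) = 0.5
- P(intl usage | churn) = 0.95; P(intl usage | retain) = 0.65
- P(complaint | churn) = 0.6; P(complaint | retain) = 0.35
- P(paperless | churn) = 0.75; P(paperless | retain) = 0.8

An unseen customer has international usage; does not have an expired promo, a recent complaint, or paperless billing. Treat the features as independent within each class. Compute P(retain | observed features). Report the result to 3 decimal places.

0.433

churn: 0.7 × (1−0.75) × 0.95 × (1−0.6) × (1−0.75) = 0.016625
retain: 0.3 × (1−0.5) × 0.65 × (1−0.35) × (1−0.8) = 0.012675
P(retain | x) = 0.012675 / 0.0293 ≈ 0.433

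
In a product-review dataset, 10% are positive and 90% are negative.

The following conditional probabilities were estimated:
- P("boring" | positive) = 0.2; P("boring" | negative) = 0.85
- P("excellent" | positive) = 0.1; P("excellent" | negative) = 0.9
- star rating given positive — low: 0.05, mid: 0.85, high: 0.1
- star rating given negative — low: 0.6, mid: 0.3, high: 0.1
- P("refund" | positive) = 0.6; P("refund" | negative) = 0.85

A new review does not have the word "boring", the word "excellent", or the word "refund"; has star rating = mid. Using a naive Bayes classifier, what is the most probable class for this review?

positive

positive: 0.1 × (1−0.2) × (1−0.1) × 0.85 × (1−0.6) = 0.02448
negative: 0.9 × (1−0.85) × (1−0.9) × 0.3 × (1−0.85) = 0.0006075
Highest score → positive.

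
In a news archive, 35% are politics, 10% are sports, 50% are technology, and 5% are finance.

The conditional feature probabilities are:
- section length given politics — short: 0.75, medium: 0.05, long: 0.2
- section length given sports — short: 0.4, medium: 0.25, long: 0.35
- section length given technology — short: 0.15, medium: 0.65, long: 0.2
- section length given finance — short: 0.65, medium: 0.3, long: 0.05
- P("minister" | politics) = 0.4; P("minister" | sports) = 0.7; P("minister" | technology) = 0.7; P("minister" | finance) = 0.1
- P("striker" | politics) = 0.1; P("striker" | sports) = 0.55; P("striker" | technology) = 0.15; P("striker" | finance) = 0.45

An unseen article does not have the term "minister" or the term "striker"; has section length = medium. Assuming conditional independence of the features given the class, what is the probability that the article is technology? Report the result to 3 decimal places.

0.804

politics: 0.35 × 0.05 × (1−0.4) × (1−0.1) = 0.00945
sports: 0.1 × 0.25 × (1−0.7) × (1−0.55) = 0.003375
technology: 0.5 × 0.65 × (1−0.7) × (1−0.15) = 0.082875
finance: 0.05 × 0.3 × (1−0.1) × (1−0.45) = 0.007425
P(technology | x) = 0.082875 / 0.103125 ≈ 0.804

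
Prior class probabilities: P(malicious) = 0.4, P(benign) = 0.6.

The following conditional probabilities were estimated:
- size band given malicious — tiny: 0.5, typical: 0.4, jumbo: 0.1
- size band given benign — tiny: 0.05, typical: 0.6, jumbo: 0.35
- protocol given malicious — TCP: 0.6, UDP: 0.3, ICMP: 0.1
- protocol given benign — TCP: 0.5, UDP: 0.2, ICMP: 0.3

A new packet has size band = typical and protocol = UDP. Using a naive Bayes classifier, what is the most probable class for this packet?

malicious: 0.4 × 0.4 × 0.3 = 0.048
benign: 0.6 × 0.6 × 0.2 = 0.072
Highest score → benign.

benign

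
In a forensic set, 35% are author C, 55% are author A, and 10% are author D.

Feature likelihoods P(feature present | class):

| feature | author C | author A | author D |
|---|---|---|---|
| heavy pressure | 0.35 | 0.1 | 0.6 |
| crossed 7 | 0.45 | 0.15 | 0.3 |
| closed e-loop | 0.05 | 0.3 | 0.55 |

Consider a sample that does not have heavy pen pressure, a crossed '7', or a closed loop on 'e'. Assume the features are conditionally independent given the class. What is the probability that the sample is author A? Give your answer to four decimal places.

author C: 0.35 × (1−0.35) × (1−0.45) × (1−0.05) = 0.11886875
author A: 0.55 × (1−0.1) × (1−0.15) × (1−0.3) = 0.294525
author D: 0.1 × (1−0.6) × (1−0.3) × (1−0.55) = 0.0126
P(author A | x) = 0.294525 / 0.42599375 ≈ 0.6914

0.6914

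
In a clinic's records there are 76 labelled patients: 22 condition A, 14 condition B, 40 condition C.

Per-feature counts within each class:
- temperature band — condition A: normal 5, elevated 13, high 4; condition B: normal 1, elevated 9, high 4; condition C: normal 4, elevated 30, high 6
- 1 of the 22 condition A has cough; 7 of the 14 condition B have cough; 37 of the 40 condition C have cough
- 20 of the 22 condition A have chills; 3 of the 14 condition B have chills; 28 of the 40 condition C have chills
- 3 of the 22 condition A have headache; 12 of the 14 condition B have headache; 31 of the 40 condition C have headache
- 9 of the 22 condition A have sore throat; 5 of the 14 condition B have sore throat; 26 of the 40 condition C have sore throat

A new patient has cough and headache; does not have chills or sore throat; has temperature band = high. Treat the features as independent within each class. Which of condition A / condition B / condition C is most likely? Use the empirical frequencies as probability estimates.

condition B

condition A: (22/76) × (4/22) × (1/22) × (2/22) × (3/22) × (13/22) ≈ 0.0000175247
condition B: (14/76) × (4/14) × (7/14) × (11/14) × (12/14) × (9/14) ≈ 0.0113933
condition C: (40/76) × (6/40) × (37/40) × (12/40) × (31/40) × (14/40) ≈ 0.00594252
Highest score → condition B.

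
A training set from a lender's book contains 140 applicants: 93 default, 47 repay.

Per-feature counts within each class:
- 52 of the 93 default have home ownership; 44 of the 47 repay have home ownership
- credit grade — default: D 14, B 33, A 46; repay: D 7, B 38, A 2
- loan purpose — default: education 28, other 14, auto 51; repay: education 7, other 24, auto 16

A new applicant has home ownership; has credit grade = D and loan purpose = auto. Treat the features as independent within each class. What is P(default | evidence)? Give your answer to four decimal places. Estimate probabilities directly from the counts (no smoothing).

default: (93/140) × (52/93) × (14/93) × (51/93) ≈ 0.0306625
repay: (47/140) × (44/47) × (7/47) × (16/47) ≈ 0.0159348
P(default | x) = 0.0306625 / 0.0465973 ≈ 0.6580

0.6580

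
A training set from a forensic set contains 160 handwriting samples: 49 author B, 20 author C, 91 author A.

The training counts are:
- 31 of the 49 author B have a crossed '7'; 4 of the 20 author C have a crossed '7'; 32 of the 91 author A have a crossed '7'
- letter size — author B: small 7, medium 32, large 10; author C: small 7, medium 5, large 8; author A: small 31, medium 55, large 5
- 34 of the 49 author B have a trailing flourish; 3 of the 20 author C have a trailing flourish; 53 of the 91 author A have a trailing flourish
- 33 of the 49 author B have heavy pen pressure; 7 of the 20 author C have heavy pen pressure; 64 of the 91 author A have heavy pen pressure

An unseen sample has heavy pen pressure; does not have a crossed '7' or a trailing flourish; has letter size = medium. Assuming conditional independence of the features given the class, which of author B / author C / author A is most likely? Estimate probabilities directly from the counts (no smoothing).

author B: (49/160) × (18/49) × (32/49) × (15/49) × (33/49) ≈ 0.0151468
author C: (20/160) × (16/20) × (5/20) × (17/20) × (7/20) = 0.0074375
author A: (91/160) × (59/91) × (55/91) × (38/91) × (64/91) ≈ 0.0654537
Highest score → author A.

author A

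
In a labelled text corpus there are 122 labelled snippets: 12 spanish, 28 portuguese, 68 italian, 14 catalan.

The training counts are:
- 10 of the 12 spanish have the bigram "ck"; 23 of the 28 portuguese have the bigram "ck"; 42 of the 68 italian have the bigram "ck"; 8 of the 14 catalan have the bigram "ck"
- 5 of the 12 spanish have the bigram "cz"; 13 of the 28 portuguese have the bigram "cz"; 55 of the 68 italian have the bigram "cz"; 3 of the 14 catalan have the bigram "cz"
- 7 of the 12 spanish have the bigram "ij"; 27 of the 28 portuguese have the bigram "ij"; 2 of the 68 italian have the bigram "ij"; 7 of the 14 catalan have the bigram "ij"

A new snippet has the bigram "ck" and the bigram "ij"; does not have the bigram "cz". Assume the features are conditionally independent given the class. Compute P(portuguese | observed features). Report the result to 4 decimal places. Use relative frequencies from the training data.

spanish: (12/122) × (10/12) × (7/12) × (7/12) ≈ 0.0278916
portuguese: (28/122) × (23/28) × (15/28) × (27/28) ≈ 0.0973883
italian: (68/122) × (42/68) × (13/68) × (2/68) ≈ 0.00193573
catalan: (14/122) × (8/14) × (11/14) × (7/14) ≈ 0.0257611
P(portuguese | x) = 0.0973883 / 0.15297673 ≈ 0.6366

0.6366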